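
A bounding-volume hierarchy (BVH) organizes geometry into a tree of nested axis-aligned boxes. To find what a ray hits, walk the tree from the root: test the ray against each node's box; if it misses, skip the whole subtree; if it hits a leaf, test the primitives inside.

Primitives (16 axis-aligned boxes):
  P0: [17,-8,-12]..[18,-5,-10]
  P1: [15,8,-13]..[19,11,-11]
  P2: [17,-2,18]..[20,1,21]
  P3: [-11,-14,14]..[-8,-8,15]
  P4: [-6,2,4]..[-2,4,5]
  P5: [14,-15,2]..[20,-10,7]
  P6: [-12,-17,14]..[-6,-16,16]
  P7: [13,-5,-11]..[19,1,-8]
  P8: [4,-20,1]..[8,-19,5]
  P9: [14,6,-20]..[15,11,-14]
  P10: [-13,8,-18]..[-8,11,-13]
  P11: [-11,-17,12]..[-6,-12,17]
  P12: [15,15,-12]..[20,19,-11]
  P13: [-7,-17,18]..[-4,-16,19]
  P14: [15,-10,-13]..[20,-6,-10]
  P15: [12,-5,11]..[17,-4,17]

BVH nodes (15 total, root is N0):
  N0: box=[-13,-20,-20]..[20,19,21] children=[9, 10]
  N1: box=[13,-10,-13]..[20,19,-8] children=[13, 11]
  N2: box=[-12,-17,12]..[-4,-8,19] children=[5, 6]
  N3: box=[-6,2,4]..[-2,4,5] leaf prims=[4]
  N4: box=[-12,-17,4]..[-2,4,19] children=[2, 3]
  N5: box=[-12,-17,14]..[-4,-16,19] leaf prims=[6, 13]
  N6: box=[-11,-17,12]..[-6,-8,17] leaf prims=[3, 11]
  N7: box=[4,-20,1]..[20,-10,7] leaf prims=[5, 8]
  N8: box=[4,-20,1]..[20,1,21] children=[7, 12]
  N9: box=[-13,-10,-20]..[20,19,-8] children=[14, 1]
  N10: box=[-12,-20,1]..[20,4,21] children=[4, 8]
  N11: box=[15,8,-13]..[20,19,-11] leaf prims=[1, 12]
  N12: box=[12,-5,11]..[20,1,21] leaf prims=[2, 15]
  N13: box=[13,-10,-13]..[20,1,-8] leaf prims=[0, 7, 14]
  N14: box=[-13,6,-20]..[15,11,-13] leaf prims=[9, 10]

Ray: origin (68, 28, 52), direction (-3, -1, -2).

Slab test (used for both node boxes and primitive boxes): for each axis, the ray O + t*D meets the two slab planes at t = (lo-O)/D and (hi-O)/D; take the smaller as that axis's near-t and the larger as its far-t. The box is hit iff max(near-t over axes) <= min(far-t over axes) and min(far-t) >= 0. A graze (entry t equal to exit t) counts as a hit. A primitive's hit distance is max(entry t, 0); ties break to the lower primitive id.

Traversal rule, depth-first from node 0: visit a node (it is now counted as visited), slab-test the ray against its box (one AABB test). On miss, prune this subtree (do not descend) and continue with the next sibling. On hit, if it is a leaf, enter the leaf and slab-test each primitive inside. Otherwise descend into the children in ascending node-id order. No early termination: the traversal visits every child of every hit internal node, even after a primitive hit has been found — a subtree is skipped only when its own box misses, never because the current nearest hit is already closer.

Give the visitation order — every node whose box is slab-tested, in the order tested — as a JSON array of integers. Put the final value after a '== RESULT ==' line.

Traverse from the root:
N0 x:[16,27] y:[9,48] z:[31/2,36] -> hit [16,27], descend [9, 10]
  N9 x:[16,27] y:[9,38] z:[30,36] -> miss, prune
  N10 x:[16,80/3] y:[24,48] z:[31/2,51/2] -> hit [24,51/2], descend [4, 8]
    N4 x:[70/3,80/3] y:[24,45] z:[33/2,24] -> hit [24,24], descend [2, 3]
      N2 x:[24,80/3] y:[36,45] z:[33/2,20] -> miss, prune
      N3 x:[70/3,74/3] y:[24,26] z:[47/2,24] -> hit [24,24] leaf, test {P4@t=24}
    N8 x:[16,64/3] y:[27,48] z:[31/2,51/2] -> miss, prune

7 AABB tests over nodes [0, 9, 10, 4, 2, 3, 8]; 1 leaf entered; closest P4.

== RESULT ==
[0, 9, 10, 4, 2, 3, 8]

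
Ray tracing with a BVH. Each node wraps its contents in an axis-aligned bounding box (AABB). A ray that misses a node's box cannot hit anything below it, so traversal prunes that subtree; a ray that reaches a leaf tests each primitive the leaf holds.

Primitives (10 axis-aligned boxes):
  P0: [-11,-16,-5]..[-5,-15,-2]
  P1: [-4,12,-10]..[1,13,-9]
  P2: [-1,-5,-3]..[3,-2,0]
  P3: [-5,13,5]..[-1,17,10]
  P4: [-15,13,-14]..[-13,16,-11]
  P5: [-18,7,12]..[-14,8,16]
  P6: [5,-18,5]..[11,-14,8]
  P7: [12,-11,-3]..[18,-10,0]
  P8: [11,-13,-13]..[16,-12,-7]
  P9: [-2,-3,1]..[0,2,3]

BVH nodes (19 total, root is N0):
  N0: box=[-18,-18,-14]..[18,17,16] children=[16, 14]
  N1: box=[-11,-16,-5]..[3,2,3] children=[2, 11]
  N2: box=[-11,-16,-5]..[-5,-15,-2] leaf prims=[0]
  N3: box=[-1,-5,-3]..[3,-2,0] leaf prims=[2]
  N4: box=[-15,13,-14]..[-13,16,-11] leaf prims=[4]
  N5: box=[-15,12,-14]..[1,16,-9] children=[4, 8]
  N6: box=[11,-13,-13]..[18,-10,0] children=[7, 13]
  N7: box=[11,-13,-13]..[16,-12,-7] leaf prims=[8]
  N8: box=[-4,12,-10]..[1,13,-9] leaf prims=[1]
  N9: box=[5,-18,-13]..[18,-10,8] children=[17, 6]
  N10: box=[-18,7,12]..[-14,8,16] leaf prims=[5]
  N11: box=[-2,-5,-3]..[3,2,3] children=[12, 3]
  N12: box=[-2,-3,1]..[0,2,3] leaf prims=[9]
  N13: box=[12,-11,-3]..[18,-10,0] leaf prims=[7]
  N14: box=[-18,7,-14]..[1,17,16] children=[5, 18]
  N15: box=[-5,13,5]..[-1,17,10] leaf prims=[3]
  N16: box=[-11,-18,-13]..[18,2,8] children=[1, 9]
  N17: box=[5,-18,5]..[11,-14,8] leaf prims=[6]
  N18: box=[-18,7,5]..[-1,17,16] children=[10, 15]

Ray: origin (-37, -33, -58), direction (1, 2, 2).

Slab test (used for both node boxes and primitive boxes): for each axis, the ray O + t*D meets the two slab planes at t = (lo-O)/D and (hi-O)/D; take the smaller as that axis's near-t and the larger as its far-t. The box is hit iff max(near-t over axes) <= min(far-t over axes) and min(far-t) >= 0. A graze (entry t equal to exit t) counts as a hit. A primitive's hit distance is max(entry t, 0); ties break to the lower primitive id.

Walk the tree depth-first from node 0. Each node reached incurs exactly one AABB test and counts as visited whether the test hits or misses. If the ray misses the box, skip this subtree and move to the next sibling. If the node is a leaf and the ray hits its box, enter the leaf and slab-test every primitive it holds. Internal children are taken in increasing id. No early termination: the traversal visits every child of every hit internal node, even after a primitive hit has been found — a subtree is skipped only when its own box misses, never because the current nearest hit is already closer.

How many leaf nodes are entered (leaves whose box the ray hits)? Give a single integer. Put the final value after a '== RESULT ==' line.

Trace the traversal:
N0 x:[19,55] y:[15/2,25] z:[22,37] -> hit [22,25], descend [14, 16]
  N14 x:[19,38] y:[20,25] z:[22,37] -> hit [22,25], descend [5, 18]
    N5 x:[22,38] y:[45/2,49/2] z:[22,49/2] -> hit [45/2,49/2], descend [4, 8]
      N4 x:[22,24] y:[23,49/2] z:[22,47/2] -> hit [23,47/2] leaf, test {P4@t=23}
      N8 x:[33,38] y:[45/2,23] z:[24,49/2] -> miss, prune
    N18 x:[19,36] y:[20,25] z:[63/2,37] -> miss, prune
  N16 x:[26,55] y:[15/2,35/2] z:[45/2,33] -> miss, prune

Summary -> nodes [0, 14, 5, 4, 8, 18, 16]; box-tests=7; leaf-entries=1; first=P4

== RESULT ==
1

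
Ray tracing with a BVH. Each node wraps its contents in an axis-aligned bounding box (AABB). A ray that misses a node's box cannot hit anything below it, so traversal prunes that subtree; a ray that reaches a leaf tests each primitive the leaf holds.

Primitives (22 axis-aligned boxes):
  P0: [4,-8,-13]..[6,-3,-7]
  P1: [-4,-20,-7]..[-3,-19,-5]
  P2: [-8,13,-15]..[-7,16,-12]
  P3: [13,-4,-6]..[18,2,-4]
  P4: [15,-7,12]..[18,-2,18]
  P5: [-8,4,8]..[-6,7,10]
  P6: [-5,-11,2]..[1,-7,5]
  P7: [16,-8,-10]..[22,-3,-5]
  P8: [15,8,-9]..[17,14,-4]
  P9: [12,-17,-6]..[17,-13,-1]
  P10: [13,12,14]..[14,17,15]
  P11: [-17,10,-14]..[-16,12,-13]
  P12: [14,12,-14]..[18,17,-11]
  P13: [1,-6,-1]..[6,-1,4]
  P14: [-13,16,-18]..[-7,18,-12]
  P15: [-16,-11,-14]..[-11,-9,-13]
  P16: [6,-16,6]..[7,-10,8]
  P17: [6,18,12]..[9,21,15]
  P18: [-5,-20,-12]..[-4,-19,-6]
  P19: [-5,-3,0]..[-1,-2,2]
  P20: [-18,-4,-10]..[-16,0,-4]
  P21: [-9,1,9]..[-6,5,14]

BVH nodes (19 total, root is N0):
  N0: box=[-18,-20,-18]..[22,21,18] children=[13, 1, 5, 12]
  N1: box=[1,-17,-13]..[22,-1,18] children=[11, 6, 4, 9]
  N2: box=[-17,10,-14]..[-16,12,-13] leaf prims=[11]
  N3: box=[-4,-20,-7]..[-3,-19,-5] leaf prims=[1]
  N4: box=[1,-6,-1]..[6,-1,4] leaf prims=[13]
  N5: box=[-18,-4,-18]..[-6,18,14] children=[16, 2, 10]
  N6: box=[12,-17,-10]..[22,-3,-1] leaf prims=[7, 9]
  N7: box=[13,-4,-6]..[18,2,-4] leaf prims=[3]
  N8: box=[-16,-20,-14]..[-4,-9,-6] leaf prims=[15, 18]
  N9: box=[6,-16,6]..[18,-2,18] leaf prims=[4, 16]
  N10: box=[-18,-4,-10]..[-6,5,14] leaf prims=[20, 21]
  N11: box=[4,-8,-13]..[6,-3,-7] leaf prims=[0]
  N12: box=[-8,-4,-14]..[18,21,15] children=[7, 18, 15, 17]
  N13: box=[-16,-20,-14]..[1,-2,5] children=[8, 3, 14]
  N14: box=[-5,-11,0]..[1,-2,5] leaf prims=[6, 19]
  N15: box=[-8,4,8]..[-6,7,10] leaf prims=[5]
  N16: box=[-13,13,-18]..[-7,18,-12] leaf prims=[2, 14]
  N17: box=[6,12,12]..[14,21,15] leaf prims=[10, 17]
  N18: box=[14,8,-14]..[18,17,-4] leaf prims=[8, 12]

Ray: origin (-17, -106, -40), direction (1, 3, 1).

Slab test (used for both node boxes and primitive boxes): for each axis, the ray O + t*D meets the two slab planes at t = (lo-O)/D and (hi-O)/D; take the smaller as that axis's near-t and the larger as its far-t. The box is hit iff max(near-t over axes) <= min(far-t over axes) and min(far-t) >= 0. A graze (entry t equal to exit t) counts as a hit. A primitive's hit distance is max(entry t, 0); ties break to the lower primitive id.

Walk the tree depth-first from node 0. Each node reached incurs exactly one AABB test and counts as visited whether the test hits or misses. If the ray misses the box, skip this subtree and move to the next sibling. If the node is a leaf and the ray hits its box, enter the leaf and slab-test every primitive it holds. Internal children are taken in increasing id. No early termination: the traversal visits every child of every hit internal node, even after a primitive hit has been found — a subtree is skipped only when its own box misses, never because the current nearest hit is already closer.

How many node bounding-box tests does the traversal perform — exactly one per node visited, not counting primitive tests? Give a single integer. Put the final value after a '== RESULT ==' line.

Walk:
N0 x:[-1,39] y:[86/3,127/3] z:[22,58] -> hit [86/3,39], descend [1, 5, 12, 13]
  N1 x:[18,39] y:[89/3,35] z:[27,58] -> hit [89/3,35], descend [4, 6, 9, 11]
    N4 x:[18,23] y:[100/3,35] z:[39,44] -> miss, prune
    N6 x:[29,39] y:[89/3,103/3] z:[30,39] -> hit [30,103/3] leaf, test {P7@t=33, P9(miss)}
    N9 x:[23,35] y:[30,104/3] z:[46,58] -> miss, prune
    N11 x:[21,23] y:[98/3,103/3] z:[27,33] -> miss, prune
  N5 x:[-1,11] y:[34,124/3] z:[22,54] -> miss, prune
  N12 x:[9,35] y:[34,127/3] z:[26,55] -> hit [34,35], descend [7, 15, 17, 18]
    N7 x:[30,35] y:[34,36] z:[34,36] -> hit [34,35] leaf, test {P3@t=34}
    N15 x:[9,11] y:[110/3,113/3] z:[48,50] -> miss, prune
    N17 x:[23,31] y:[118/3,127/3] z:[52,55] -> miss, prune
    N18 x:[31,35] y:[38,41] z:[26,36] -> miss, prune
  N13 x:[1,18] y:[86/3,104/3] z:[26,45] -> miss, prune

Visited [0, 1, 4, 6, 9, 11, 5, 12, 7, 15, 17, 18, 13]. Tests: 13 box, 2 leaf. Nearest: P7.

== RESULT ==
13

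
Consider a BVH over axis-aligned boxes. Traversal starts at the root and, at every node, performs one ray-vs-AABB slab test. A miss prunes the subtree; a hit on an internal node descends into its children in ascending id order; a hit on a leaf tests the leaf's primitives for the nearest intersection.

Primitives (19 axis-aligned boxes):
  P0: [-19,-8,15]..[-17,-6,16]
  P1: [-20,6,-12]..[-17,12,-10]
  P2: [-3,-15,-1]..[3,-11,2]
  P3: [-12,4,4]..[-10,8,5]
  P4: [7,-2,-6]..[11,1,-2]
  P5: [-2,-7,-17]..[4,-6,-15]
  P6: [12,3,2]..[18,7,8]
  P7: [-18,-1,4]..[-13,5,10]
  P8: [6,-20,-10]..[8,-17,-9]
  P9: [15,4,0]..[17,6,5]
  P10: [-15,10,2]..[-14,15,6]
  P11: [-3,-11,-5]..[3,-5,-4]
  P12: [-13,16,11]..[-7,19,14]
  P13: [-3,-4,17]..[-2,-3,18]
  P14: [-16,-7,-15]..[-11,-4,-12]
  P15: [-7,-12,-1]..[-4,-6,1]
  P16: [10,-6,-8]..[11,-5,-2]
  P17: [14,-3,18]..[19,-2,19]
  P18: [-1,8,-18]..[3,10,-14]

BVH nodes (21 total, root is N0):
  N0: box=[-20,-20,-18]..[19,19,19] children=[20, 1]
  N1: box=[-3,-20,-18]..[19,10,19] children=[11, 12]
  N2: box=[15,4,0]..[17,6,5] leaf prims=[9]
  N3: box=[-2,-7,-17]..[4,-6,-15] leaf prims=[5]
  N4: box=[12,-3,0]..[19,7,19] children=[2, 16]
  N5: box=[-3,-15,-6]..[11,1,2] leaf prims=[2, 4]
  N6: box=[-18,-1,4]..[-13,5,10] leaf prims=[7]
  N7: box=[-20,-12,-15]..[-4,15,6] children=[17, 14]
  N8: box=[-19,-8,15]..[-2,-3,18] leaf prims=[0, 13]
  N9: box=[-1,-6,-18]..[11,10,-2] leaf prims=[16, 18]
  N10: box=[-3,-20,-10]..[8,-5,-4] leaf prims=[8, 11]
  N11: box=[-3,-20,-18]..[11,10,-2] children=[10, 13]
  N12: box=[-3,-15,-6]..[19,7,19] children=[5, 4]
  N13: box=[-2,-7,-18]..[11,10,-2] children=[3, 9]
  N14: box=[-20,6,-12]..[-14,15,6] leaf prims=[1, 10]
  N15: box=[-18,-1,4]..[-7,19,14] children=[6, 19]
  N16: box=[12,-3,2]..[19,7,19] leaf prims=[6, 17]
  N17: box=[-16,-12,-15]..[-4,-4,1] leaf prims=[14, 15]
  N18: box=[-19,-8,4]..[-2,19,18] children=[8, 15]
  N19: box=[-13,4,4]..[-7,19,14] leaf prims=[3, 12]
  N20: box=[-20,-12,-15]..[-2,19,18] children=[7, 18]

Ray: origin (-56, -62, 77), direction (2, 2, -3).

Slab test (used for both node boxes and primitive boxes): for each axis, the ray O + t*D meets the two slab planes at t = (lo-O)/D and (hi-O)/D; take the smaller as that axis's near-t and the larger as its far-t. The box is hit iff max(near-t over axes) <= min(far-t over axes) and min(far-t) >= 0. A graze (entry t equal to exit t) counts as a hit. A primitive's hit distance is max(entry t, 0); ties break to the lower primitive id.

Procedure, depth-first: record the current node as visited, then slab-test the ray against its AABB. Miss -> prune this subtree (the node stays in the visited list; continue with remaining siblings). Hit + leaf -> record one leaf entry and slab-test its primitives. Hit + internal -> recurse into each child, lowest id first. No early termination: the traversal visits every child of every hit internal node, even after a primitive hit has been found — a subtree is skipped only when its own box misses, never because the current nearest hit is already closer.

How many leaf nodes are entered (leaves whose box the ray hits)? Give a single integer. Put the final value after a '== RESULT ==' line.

Trace the traversal:
N0 x:[18,75/2] y:[21,81/2] z:[58/3,95/3] -> hit [21,95/3], descend [1, 20]
  N1 x:[53/2,75/2] y:[21,36] z:[58/3,95/3] -> hit [53/2,95/3], descend [11, 12]
    N11 x:[53/2,67/2] y:[21,36] z:[79/3,95/3] -> hit [53/2,95/3], descend [10, 13]
      N10 x:[53/2,32] y:[21,57/2] z:[27,29] -> hit [27,57/2] leaf, test {P8(miss), P11@t=27}
      N13 x:[27,67/2] y:[55/2,36] z:[79/3,95/3] -> hit [55/2,95/3], descend [3, 9]
        N3 x:[27,30] y:[55/2,28] z:[92/3,94/3] -> miss, prune
        N9 x:[55/2,67/2] y:[28,36] z:[79/3,95/3] -> hit [28,95/3] leaf, test {P16(miss), P18(miss)}
    N12 x:[53/2,75/2] y:[47/2,69/2] z:[58/3,83/3] -> hit [53/2,83/3], descend [4, 5]
      N4 x:[34,75/2] y:[59/2,69/2] z:[58/3,77/3] -> miss, prune
      N5 x:[53/2,67/2] y:[47/2,63/2] z:[25,83/3] -> hit [53/2,83/3] leaf, test {P2(miss), P4(miss)}
  N20 x:[18,27] y:[25,81/2] z:[59/3,92/3] -> hit [25,27], descend [7, 18]
    N7 x:[18,26] y:[25,77/2] z:[71/3,92/3] -> hit [25,26], descend [14, 17]
      N14 x:[18,21] y:[34,77/2] z:[71/3,89/3] -> miss, prune
      N17 x:[20,26] y:[25,29] z:[76/3,92/3] -> hit [76/3,26] leaf, test {P14(miss), P15@t=76/3}
    N18 x:[37/2,27] y:[27,81/2] z:[59/3,73/3] -> miss, prune

Summary -> nodes [0, 1, 11, 10, 13, 3, 9, 12, 4, 5, 20, 7, 14, 17, 18]; box-tests=15; leaf-entries=4; first=P15

== RESULT ==
4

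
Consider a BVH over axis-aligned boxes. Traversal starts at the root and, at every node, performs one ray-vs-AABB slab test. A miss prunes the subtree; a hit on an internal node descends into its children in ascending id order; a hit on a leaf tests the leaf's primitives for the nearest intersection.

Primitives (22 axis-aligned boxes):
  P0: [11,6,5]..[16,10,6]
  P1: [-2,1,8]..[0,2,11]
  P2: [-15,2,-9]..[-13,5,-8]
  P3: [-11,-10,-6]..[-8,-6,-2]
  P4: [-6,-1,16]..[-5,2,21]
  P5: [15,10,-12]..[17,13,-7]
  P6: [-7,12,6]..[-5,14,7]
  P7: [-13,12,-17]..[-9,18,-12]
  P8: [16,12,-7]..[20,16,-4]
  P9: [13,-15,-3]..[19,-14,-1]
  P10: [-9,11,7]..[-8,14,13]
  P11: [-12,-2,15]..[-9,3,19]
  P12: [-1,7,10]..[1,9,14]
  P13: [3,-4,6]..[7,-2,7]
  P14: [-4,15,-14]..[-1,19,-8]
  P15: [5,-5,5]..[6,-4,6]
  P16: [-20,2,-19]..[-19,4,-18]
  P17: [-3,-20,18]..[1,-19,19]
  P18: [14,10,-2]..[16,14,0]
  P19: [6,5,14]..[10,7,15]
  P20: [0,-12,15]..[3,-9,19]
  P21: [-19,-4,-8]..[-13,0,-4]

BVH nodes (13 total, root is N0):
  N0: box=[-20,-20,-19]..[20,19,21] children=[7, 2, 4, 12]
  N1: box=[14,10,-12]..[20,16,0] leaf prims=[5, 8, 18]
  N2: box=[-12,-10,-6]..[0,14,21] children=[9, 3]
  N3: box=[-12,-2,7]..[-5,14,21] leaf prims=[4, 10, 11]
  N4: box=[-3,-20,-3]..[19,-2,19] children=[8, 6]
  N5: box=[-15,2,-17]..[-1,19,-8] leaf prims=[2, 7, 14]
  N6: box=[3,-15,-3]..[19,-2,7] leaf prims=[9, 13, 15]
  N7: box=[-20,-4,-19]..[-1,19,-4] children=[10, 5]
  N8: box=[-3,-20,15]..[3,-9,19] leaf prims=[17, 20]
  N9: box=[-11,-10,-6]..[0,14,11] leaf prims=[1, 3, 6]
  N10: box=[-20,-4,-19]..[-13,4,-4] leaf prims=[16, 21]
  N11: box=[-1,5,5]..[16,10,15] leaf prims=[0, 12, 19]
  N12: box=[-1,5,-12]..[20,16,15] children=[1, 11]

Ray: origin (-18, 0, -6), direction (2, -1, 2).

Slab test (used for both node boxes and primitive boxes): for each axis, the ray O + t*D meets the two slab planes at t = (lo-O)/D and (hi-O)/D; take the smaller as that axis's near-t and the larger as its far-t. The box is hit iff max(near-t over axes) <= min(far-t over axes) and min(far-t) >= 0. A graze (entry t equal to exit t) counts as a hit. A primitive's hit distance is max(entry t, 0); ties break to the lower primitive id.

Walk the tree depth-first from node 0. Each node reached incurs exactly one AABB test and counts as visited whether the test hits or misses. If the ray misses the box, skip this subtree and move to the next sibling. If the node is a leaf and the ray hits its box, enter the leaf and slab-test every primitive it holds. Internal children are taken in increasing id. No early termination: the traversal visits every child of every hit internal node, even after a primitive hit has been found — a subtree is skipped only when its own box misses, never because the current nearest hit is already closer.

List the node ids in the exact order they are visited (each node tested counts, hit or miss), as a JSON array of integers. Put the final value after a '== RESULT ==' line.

Traverse from the root:
N0 x:[-1,19] y:[-19,20] z:[-13/2,27/2] -> hit [-1,27/2], descend [2, 4, 7, 12]
  N2 x:[3,9] y:[-14,10] z:[0,27/2] -> hit [3,9], descend [3, 9]
    N3 x:[3,13/2] y:[-14,2] z:[13/2,27/2] -> miss, prune
    N9 x:[7/2,9] y:[-14,10] z:[0,17/2] -> hit [7/2,17/2] leaf, test {P1(miss), P3(miss), P6(miss)}
  N4 x:[15/2,37/2] y:[2,20] z:[3/2,25/2] -> hit [15/2,25/2], descend [6, 8]
    N6 x:[21/2,37/2] y:[2,15] z:[3/2,13/2] -> miss, prune
    N8 x:[15/2,21/2] y:[9,20] z:[21/2,25/2] -> hit [21/2,21/2] leaf, test {P17(miss), P20@t=21/2}
  N7 x:[-1,17/2] y:[-19,4] z:[-13/2,1] -> hit [-1,1], descend [5, 10]
    N5 x:[3/2,17/2] y:[-19,-2] z:[-11/2,-1] -> miss, prune
    N10 x:[-1,5/2] y:[-4,4] z:[-13/2,1] -> hit [-1,1] leaf, test {P16(miss), P21@t=0}
  N12 x:[17/2,19] y:[-16,-5] z:[-3,21/2] -> miss, prune

11 AABB tests over nodes [0, 2, 3, 9, 4, 6, 8, 7, 5, 10, 12]; 3 leaves entered; closest P21.

== RESULT ==
[0, 2, 3, 9, 4, 6, 8, 7, 5, 10, 12]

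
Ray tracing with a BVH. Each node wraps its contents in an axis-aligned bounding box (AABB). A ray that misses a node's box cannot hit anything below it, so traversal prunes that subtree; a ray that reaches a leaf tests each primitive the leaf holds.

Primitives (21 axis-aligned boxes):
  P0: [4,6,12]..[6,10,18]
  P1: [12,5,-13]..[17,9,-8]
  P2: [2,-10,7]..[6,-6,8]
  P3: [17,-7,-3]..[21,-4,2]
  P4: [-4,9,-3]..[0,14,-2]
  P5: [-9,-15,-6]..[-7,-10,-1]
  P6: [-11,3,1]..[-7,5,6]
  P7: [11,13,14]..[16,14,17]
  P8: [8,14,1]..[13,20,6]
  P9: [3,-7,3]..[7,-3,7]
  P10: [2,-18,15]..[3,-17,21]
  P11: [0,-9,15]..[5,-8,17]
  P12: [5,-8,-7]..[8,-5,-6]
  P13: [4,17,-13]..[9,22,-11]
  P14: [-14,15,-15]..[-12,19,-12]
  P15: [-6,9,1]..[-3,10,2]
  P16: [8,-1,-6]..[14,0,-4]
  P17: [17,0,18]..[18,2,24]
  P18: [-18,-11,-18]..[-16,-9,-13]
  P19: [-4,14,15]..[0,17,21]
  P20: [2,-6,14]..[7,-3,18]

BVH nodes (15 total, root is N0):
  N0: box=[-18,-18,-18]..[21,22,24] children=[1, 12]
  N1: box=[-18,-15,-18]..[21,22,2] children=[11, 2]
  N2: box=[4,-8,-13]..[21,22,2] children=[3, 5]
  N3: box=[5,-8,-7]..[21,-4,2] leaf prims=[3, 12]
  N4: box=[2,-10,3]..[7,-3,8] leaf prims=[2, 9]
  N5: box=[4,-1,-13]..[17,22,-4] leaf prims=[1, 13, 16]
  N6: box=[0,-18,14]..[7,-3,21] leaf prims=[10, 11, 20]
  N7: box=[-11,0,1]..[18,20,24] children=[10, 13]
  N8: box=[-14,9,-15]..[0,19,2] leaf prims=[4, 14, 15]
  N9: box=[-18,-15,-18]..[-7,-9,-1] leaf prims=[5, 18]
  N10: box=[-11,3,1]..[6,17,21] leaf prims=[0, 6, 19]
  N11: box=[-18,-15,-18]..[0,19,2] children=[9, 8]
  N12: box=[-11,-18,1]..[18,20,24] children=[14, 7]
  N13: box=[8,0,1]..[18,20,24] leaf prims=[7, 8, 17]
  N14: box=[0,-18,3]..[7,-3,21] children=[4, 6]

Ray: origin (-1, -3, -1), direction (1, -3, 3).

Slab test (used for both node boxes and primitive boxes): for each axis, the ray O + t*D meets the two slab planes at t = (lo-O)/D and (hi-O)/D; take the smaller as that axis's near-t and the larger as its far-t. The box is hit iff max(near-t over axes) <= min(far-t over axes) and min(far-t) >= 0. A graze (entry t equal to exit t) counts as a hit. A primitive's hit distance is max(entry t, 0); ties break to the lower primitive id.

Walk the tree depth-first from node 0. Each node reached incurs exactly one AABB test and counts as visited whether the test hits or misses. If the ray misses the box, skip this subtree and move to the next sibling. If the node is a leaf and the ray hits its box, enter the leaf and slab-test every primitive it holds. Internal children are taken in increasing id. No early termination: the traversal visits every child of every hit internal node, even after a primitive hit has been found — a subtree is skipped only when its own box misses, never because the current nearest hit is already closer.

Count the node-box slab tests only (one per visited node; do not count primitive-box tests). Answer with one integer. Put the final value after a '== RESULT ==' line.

Traverse from the root:
N0 x:[-17,22] y:[-25/3,5] z:[-17/3,25/3] -> hit [-17/3,5], descend [1, 12]
  N1 x:[-17,22] y:[-25/3,4] z:[-17/3,1] -> hit [-17/3,1], descend [2, 11]
    N2 x:[5,22] y:[-25/3,5/3] z:[-4,1] -> miss, prune
    N11 x:[-17,1] y:[-22/3,4] z:[-17/3,1] -> hit [-17/3,1], descend [8, 9]
      N8 x:[-13,1] y:[-22/3,-4] z:[-14/3,1] -> miss, prune
      N9 x:[-17,-6] y:[2,4] z:[-17/3,0] -> miss, prune
  N12 x:[-10,19] y:[-23/3,5] z:[2/3,25/3] -> hit [2/3,5], descend [7, 14]
    N7 x:[-10,19] y:[-23/3,-1] z:[2/3,25/3] -> miss, prune
    N14 x:[1,8] y:[0,5] z:[4/3,22/3] -> hit [4/3,5], descend [4, 6]
      N4 x:[3,8] y:[0,7/3] z:[4/3,3] -> miss, prune
      N6 x:[1,8] y:[0,5] z:[5,22/3] -> hit [5,5] leaf, test {P10(miss), P11(miss), P20(miss)}

order=[0, 1, 2, 11, 8, 9, 12, 7, 14, 4, 6]  |boxes|=11  |leaves|=1  hit=miss

== RESULT ==
11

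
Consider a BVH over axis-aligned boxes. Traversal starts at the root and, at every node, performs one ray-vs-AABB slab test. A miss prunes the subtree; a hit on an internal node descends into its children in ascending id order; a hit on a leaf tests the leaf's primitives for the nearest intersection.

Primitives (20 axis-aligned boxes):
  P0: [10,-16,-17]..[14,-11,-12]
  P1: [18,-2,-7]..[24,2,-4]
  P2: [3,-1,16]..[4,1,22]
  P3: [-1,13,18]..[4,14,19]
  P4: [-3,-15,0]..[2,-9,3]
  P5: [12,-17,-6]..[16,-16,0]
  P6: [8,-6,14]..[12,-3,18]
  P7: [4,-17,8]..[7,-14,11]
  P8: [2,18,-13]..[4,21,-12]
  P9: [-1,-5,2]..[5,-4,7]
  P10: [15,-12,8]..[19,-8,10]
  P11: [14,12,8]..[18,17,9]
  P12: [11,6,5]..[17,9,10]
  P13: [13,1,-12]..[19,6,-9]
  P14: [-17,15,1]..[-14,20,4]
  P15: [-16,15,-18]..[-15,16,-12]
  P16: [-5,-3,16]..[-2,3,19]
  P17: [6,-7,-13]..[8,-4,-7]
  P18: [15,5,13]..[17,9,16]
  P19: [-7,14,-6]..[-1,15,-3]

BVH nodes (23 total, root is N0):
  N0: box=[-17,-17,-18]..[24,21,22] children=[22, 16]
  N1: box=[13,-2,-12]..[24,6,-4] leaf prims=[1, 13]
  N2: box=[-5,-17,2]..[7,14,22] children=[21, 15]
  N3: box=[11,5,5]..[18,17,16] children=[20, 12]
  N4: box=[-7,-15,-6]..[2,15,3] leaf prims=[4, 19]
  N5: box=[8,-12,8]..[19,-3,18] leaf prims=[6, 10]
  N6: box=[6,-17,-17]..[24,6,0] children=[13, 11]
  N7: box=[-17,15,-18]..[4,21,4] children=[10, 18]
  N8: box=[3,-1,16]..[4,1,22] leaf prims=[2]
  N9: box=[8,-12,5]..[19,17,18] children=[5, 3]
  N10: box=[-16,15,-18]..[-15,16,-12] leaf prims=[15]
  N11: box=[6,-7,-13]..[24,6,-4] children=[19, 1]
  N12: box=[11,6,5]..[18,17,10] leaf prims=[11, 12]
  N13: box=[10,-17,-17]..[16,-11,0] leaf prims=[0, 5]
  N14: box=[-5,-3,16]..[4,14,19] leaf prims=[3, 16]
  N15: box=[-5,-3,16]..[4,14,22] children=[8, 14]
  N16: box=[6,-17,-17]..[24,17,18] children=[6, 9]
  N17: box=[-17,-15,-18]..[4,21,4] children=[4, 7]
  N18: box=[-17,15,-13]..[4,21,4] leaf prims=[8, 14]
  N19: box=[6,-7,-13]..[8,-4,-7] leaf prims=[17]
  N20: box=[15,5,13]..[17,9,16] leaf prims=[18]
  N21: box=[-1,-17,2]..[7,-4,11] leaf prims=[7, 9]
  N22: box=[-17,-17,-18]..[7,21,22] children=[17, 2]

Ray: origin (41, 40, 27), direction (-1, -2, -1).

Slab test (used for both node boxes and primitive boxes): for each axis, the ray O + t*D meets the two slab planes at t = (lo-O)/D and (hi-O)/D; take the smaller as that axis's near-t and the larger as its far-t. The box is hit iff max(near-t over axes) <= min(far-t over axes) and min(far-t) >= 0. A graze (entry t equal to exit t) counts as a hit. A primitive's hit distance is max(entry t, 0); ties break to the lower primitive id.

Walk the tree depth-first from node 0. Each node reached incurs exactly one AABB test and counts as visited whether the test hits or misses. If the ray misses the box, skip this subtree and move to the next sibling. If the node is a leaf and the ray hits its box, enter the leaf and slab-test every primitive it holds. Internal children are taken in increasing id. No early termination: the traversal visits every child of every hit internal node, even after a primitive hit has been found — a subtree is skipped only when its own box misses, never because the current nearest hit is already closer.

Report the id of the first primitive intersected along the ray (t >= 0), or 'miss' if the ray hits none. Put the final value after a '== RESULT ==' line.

Traverse from the root:
N0 x:[17,58] y:[19/2,57/2] z:[5,45] -> hit [17,57/2], descend [16, 22]
  N16 x:[17,35] y:[23/2,57/2] z:[9,44] -> hit [17,57/2], descend [6, 9]
    N6 x:[17,35] y:[17,57/2] z:[27,44] -> hit [27,57/2], descend [11, 13]
      N11 x:[17,35] y:[17,47/2] z:[31,40] -> miss, prune
      N13 x:[25,31] y:[51/2,57/2] z:[27,44] -> hit [27,57/2] leaf, test {P0(miss), P5@t=28}
    N9 x:[22,33] y:[23/2,26] z:[9,22] -> hit [22,22], descend [3, 5]
      N3 x:[23,30] y:[23/2,35/2] z:[11,22] -> miss, prune
      N5 x:[22,33] y:[43/2,26] z:[9,19] -> miss, prune
  N22 x:[34,58] y:[19/2,57/2] z:[5,45] -> miss, prune

Visited [0, 16, 6, 11, 13, 9, 3, 5, 22]. Tests: 9 box, 1 leaf. Nearest: P5.

== RESULT ==
5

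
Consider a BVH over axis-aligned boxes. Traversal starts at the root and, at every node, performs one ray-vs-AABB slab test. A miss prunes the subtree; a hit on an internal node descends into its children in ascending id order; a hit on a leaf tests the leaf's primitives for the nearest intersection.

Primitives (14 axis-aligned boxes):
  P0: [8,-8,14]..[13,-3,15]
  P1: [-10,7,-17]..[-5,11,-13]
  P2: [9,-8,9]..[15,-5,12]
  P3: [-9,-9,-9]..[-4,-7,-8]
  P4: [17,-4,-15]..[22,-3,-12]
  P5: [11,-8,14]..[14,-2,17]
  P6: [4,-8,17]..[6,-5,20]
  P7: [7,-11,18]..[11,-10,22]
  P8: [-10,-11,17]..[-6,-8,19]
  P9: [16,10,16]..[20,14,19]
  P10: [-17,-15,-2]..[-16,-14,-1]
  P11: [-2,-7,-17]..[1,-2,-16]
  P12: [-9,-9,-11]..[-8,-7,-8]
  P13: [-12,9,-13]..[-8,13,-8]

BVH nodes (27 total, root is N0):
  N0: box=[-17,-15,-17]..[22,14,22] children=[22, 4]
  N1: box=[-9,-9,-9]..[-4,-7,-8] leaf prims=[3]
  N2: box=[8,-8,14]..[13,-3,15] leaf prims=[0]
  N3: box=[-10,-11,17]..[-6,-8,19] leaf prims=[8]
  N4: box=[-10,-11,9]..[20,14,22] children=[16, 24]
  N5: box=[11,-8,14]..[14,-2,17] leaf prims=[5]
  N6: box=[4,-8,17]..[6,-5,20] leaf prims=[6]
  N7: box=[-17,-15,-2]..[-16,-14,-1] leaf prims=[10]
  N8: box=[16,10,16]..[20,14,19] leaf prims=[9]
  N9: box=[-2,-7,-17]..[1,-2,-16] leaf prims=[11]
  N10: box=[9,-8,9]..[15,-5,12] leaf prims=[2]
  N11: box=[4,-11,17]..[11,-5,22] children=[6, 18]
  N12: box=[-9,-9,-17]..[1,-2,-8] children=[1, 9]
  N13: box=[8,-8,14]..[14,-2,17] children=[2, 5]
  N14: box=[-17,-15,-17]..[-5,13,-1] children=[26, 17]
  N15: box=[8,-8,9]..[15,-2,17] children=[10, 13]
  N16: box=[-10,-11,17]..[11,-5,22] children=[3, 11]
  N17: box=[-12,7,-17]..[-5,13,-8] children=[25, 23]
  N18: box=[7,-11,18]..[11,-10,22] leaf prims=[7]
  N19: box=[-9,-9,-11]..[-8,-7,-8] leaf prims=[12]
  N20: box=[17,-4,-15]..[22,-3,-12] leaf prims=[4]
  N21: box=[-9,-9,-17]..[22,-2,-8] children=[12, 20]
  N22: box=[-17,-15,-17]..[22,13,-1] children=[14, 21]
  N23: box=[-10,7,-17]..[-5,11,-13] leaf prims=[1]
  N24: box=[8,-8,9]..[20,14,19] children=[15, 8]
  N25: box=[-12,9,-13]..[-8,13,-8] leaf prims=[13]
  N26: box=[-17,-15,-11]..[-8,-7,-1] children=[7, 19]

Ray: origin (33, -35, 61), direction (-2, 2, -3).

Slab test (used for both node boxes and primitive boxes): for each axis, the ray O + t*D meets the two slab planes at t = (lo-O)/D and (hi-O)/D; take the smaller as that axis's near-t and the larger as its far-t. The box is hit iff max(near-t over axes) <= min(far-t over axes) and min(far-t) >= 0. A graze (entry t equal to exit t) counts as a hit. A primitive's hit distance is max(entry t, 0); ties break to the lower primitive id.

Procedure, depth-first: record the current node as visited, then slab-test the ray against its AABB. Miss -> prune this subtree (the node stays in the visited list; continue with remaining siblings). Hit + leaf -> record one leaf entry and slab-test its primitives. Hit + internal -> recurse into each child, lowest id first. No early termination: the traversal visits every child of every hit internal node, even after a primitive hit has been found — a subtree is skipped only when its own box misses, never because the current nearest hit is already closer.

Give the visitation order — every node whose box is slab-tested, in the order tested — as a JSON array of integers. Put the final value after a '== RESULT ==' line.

Walk:
N0 x:[11/2,25] y:[10,49/2] z:[13,26] -> hit [13,49/2], descend [4, 22]
  N4 x:[13/2,43/2] y:[12,49/2] z:[13,52/3] -> hit [13,52/3], descend [16, 24]
    N16 x:[11,43/2] y:[12,15] z:[13,44/3] -> hit [13,44/3], descend [3, 11]
      N3 x:[39/2,43/2] y:[12,27/2] z:[14,44/3] -> miss, prune
      N11 x:[11,29/2] y:[12,15] z:[13,44/3] -> hit [13,29/2], descend [6, 18]
        N6 x:[27/2,29/2] y:[27/2,15] z:[41/3,44/3] -> hit [41/3,29/2] leaf, test {P6@t=41/3}
        N18 x:[11,13] y:[12,25/2] z:[13,43/3] -> miss, prune
    N24 x:[13/2,25/2] y:[27/2,49/2] z:[14,52/3] -> miss, prune
  N22 x:[11/2,25] y:[10,24] z:[62/3,26] -> hit [62/3,24], descend [14, 21]
    N14 x:[19,25] y:[10,24] z:[62/3,26] -> hit [62/3,24], descend [17, 26]
      N17 x:[19,45/2] y:[21,24] z:[23,26] -> miss, prune
      N26 x:[41/2,25] y:[10,14] z:[62/3,24] -> miss, prune
    N21 x:[11/2,21] y:[13,33/2] z:[23,26] -> miss, prune

Visited [0, 4, 16, 3, 11, 6, 18, 24, 22, 14, 17, 26, 21]. Tests: 13 box, 1 leaf. Nearest: P6.

== RESULT ==
[0, 4, 16, 3, 11, 6, 18, 24, 22, 14, 17, 26, 21]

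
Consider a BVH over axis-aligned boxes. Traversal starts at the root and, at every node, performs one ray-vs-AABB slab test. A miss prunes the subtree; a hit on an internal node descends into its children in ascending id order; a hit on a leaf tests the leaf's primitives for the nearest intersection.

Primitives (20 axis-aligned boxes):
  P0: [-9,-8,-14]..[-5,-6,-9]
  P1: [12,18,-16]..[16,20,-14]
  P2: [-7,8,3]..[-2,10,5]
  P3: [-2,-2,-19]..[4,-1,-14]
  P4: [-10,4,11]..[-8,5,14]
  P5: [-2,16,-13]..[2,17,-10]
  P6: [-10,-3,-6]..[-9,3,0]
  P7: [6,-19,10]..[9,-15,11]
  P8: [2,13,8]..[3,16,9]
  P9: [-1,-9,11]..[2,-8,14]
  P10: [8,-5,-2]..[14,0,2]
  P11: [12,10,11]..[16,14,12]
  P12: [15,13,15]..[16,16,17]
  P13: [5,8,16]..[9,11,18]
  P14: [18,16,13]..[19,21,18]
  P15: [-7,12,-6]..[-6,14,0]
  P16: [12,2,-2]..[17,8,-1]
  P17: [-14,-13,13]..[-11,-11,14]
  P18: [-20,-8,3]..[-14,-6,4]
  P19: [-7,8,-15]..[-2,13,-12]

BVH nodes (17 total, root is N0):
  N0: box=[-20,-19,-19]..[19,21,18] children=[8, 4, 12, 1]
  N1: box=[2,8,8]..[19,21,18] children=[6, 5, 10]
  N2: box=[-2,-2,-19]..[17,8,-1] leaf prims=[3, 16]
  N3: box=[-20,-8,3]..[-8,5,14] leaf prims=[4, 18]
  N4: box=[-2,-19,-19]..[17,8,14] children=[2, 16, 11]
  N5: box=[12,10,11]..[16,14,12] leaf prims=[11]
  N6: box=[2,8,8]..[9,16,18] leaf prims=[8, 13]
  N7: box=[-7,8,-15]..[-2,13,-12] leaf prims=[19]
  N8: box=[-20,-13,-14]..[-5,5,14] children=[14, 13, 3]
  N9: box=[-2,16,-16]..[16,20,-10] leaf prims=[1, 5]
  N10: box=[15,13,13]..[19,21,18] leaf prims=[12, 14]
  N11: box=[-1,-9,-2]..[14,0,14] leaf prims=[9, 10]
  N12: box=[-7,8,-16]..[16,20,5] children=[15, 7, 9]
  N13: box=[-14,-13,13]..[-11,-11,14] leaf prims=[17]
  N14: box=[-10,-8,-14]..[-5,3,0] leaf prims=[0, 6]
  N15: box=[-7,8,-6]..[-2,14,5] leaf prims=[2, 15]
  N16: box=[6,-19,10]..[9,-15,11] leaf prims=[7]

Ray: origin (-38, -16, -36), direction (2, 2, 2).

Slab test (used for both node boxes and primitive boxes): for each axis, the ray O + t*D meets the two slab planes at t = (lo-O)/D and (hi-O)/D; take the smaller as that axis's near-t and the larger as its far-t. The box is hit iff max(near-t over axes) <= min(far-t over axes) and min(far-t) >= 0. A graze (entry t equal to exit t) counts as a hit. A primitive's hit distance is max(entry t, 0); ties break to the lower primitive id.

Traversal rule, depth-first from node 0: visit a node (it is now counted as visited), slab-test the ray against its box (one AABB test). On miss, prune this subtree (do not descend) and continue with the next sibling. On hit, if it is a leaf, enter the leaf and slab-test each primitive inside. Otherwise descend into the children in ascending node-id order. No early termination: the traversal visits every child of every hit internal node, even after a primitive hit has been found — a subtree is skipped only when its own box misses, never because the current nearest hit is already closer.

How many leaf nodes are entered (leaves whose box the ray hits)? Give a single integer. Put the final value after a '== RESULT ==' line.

Traverse from the root:
N0 x:[9,57/2] y:[-3/2,37/2] z:[17/2,27] -> hit [9,37/2], descend [1, 4, 8, 12]
  N1 x:[20,57/2] y:[12,37/2] z:[22,27] -> miss, prune
  N4 x:[18,55/2] y:[-3/2,12] z:[17/2,25] -> miss, prune
  N8 x:[9,33/2] y:[3/2,21/2] z:[11,25] -> miss, prune
  N12 x:[31/2,27] y:[12,18] z:[10,41/2] -> hit [31/2,18], descend [7, 9, 15]
    N7 x:[31/2,18] y:[12,29/2] z:[21/2,12] -> miss, prune
    N9 x:[18,27] y:[16,18] z:[10,13] -> miss, prune
    N15 x:[31/2,18] y:[12,15] z:[15,41/2] -> miss, prune

8 AABB tests over nodes [0, 1, 4, 8, 12, 7, 9, 15]; 0 leaves entered; closest miss.

== RESULT ==
0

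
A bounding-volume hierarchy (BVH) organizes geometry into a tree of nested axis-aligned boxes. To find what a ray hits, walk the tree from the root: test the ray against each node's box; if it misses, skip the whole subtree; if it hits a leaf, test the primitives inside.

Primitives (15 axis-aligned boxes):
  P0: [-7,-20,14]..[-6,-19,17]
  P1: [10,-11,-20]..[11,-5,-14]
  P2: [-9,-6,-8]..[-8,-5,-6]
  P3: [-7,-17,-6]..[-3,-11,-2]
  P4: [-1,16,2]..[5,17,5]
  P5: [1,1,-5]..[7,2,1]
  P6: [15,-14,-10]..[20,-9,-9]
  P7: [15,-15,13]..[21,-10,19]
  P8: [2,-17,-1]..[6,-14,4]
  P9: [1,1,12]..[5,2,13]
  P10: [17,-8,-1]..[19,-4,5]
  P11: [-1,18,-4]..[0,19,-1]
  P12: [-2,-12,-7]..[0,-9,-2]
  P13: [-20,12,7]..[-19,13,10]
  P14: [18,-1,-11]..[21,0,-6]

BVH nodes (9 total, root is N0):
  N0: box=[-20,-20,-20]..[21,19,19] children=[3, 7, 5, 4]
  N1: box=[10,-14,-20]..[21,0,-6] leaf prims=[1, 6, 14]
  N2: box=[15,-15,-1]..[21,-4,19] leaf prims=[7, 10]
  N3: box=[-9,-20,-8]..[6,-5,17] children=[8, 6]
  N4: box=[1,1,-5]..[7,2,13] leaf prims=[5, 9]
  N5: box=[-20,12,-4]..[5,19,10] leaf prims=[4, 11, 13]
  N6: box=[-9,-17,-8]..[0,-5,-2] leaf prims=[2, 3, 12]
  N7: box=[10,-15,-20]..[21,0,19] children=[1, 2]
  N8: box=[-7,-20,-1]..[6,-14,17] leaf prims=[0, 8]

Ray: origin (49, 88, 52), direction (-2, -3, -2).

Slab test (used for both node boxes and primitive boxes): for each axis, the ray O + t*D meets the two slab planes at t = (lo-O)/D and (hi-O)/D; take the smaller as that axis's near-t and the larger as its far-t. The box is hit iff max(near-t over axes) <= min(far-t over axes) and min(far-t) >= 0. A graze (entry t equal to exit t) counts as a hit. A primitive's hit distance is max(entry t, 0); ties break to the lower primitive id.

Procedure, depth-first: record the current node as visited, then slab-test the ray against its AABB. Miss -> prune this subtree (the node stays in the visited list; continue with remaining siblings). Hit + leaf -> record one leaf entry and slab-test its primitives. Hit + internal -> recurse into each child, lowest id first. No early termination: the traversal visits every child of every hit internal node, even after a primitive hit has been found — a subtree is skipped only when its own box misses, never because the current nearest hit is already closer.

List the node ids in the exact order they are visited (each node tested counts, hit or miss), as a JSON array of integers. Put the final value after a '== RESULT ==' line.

Walk:
N0 x:[14,69/2] y:[23,36] z:[33/2,36] -> hit [23,69/2], descend [3, 4, 5, 7]
  N3 x:[43/2,29] y:[31,36] z:[35/2,30] -> miss, prune
  N4 x:[21,24] y:[86/3,29] z:[39/2,57/2] -> miss, prune
  N5 x:[22,69/2] y:[23,76/3] z:[21,28] -> hit [23,76/3] leaf, test {P4@t=71/3, P11(miss), P13(miss)}
  N7 x:[14,39/2] y:[88/3,103/3] z:[33/2,36] -> miss, prune

order=[0, 3, 4, 5, 7]  |boxes|=5  |leaves|=1  hit=P4

== RESULT ==
[0, 3, 4, 5, 7]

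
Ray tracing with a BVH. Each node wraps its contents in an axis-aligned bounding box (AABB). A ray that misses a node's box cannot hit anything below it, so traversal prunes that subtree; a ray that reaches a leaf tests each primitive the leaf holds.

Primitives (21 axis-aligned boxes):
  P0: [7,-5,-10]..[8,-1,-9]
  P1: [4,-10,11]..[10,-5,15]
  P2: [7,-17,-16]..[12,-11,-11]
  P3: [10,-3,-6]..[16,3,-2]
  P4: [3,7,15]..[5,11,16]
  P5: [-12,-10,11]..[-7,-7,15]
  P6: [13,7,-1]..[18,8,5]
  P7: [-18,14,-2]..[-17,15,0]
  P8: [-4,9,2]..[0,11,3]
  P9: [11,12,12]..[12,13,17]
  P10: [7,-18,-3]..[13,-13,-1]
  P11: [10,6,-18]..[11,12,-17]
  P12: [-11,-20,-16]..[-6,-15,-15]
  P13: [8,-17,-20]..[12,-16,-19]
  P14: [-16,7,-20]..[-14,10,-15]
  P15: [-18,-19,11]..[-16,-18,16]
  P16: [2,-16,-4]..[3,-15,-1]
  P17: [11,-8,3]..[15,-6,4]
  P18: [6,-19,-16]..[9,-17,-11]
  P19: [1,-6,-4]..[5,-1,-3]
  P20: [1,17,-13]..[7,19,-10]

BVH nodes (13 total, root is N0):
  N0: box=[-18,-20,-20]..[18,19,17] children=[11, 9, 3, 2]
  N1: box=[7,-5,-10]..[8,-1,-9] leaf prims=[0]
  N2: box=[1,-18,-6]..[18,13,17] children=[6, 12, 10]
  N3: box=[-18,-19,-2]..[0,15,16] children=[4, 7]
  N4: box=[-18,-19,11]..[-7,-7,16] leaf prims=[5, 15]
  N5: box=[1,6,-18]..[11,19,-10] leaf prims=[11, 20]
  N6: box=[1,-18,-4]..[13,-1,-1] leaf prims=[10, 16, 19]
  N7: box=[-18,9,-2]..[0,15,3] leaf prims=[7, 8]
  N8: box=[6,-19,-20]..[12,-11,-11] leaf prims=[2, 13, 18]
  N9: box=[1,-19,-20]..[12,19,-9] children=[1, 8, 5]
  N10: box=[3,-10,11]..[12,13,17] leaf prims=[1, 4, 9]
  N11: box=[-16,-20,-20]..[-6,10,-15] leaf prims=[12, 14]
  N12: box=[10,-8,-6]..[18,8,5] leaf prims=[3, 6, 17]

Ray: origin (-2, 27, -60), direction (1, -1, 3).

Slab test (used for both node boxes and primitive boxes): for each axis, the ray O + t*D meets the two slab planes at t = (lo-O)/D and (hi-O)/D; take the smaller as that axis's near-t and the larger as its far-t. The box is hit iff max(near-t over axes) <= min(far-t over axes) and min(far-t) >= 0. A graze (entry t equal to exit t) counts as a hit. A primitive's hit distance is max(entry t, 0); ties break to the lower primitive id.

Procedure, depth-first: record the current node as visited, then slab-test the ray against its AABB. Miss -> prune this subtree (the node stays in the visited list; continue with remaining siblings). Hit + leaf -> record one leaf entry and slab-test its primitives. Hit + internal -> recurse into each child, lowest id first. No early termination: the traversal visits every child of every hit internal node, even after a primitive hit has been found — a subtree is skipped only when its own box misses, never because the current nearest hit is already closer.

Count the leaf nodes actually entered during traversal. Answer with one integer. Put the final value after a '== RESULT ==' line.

Traverse from the root:
N0 x:[-16,20] y:[8,47] z:[40/3,77/3] -> hit [40/3,20], descend [2, 3, 9, 11]
  N2 x:[3,20] y:[14,45] z:[18,77/3] -> hit [18,20], descend [6, 10, 12]
    N6 x:[3,15] y:[28,45] z:[56/3,59/3] -> miss, prune
    N10 x:[5,14] y:[14,37] z:[71/3,77/3] -> miss, prune
    N12 x:[12,20] y:[19,35] z:[18,65/3] -> hit [19,20] leaf, test {P3(miss), P6@t=59/3, P17(miss)}
  N3 x:[-16,2] y:[12,46] z:[58/3,76/3] -> miss, prune
  N9 x:[3,14] y:[8,46] z:[40/3,17] -> hit [40/3,14], descend [1, 5, 8]
    N1 x:[9,10] y:[28,32] z:[50/3,17] -> miss, prune
    N5 x:[3,13] y:[8,21] z:[14,50/3] -> miss, prune
    N8 x:[8,14] y:[38,46] z:[40/3,49/3] -> miss, prune
  N11 x:[-14,-4] y:[17,47] z:[40/3,15] -> miss, prune

Summary -> nodes [0, 2, 6, 10, 12, 3, 9, 1, 5, 8, 11]; box-tests=11; leaf-entries=1; first=P6

== RESULT ==
1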